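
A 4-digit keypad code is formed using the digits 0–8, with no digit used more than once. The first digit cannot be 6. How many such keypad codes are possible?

2688

The first digit has 9−1 = 8 choices (anything except 6).
The remaining 3 digits are filled from the other 8 symbols without repetition: 8 × 7 × 6 = 336.
Total: 8 × 336 = 2688.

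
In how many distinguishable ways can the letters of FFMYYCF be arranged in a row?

420

Letter multiplicities in FFMYYCF: C×1, F×3, M×1, Y×2.
So there are 7! / (3!·2!) = 420 distinguishable arrangements.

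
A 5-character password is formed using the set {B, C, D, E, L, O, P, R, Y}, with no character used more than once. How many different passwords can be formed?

15120

Choose and order 5 of the 9 symbols: the first character has 9 options, the next 8, and so on down to 5.
That product is 9 × 8 × 7 × 6 × 5 = 15120.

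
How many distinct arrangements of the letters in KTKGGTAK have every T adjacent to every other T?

420

Treat the 2 copies of T as a single block. The multiset to arrange is then {TT, A, G, G, K, K, K}, 7 items in all.
That gives (7)!/(3!·2!) = 420 arrangements.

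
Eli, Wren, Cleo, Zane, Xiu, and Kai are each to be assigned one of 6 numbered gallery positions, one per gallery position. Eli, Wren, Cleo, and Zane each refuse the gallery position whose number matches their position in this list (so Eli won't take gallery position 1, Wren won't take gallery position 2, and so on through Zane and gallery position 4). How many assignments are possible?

Let Aᵢ (for 1 ≤ i ≤ 4) be the placements that put person i in their forbidden gallery position. Any j of these fix j positions, leaving (6−j)! ways to fill the rest, and there are C(4,j) ways to pick which j.
By inclusion–exclusion, the number of valid placements is Σ_{j=0}^{4} (−1)^j C(4,j)·(6−j)!.
Computing: 720 − 480 + 144 − 24 + 2 = 362.

362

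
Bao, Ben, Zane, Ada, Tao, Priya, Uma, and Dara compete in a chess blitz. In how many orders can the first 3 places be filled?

336

This is an ordered selection of 3 from 8: P(8,3).
That gives 8 × 7 × 6 = 336.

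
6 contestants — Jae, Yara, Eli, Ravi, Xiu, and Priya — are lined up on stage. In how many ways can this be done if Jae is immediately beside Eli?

Place the 4 others and the Jae-Eli pair as 5 objects in a line; the pair has 2 internal arrangements.
So the count is 2·(5)! = 240.

240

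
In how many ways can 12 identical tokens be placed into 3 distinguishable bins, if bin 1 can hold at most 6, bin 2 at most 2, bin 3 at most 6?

By stars and bars, unrestricted non-negative solutions to x_1+…+x_3 = 12 number C(12+2,2) = 91.
Subtract solutions that violate a single cap (substitute x_i' = x_i − (cap_i+1)): x_1 ≥ 7 gives C(7,2) = 21; x_2 ≥ 3 gives C(11,2) = 55; x_3 ≥ 7 gives C(7,2) = 21. Together 97.
Add back pairs where two caps are both exceeded: 6 + 0 + 6 = 12.
By inclusion–exclusion the count is 91 − 97 + 12 = 6.

6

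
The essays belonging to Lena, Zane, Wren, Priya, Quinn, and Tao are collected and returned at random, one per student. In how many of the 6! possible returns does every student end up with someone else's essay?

This is the derangement count D_6: permutations of 6 items with no fixed point.
By inclusion–exclusion this is Σ_{j=0}^{6} (−1)^j C(6,j)·(6−j)!.
Computing: 720 − 720 + 360 − 120 + 30 − 6 + 1 = 265.

265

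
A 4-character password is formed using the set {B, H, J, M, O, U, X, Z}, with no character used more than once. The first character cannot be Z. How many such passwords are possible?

The first character has 8−1 = 7 choices (anything except Z).
The remaining 3 characters are filled from the other 7 symbols without repetition: 7 × 6 × 5 = 210.
Total: 7 × 210 = 1470.

1470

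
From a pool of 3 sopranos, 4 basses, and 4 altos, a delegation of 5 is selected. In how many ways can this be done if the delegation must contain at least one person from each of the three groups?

Unrestricted: C(11,5) = 462 ways to pick any 5 of the 11.
Subtract selections that omit an entire group: no sopranos → C(8,5) = 56; no basses → C(7,5) = 21; no altos → C(7,5) = 21.
Add back selections omitting two groups (i.e. drawn from a single group): C(3,5) + C(4,5) + C(4,5) = 0.
By inclusion–exclusion: 462 − 98 + 0 = 364.

364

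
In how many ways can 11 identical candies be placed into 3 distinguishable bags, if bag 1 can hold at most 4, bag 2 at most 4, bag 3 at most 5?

By stars and bars, unrestricted non-negative solutions to x_1+…+x_3 = 11 number C(11+2,2) = 78.
Subtract solutions that violate a single cap (substitute x_i' = x_i − (cap_i+1)): x_1 ≥ 5 gives C(8,2) = 28; x_2 ≥ 5 gives C(8,2) = 28; x_3 ≥ 6 gives C(7,2) = 21. Together 77.
Add back pairs where two caps are both exceeded: 3 + 1 + 1 = 5.
By inclusion–exclusion the count is 78 − 77 + 5 = 6.

6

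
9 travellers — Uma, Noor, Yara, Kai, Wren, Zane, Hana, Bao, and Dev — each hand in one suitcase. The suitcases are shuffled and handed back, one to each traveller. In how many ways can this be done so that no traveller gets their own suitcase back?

133496

Count assignments avoiding every fixed point. For any j of the 9 travellers fixed to their own suitcase, the other 9−j can be arranged in (9−j)! ways.
By inclusion–exclusion this is Σ_{j=0}^{9} (−1)^j C(9,j)·(9−j)!.
Computing: 362880 − 362880 + 181440 − 60480 + 15120 − 3024 + 504 − 72 + 9 − 1 = 133496.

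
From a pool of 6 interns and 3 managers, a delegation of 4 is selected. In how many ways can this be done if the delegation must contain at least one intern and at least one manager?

111

With no constraint there are C(9,4) = 126 possible selections.
Subtract selections that omit an entire group: no interns → C(3,4) = 0; no managers → C(6,4) = 15.
Both groups omitted at once is impossible, so 126 − 15 = 111.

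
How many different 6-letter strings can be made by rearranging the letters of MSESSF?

120

Letter multiplicities in MSESSF: E×1, F×1, M×1, S×3.
The number of distinct arrangements is 6!/(3!) = 720/6 = 120.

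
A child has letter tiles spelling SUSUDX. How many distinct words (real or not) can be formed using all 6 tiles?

Letter multiplicities in SUSUDX: D×1, S×2, U×2, X×1.
Dividing 6! = 720 by 2!·2! = 4 for the repeated letters gives 180.

180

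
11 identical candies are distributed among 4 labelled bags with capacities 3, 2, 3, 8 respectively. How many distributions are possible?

38

Without the upper bounds there are C(14,3) = 364 ways to split 11 among 4 bags.
Subtract solutions that violate a single cap (substitute x_i' = x_i − (cap_i+1)): x_1 ≥ 4 gives C(10,3) = 120; x_2 ≥ 3 gives C(11,3) = 165; x_3 ≥ 4 gives C(10,3) = 120; x_4 ≥ 9 gives C(5,3) = 10. Together 415.
Add back pairs where two caps are both exceeded: 35 + 20 + 0 + 35 + 0 + 0 = 90.
Subtract triples: 1 + 0 + 0 + 0 = 1.
By inclusion–exclusion the count is 364 − 415 + 90 − 1 = 38.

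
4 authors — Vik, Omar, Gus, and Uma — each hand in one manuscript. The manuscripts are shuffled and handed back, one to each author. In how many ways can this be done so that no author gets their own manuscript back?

This is the derangement count D_4: permutations of 4 items with no fixed point.
By inclusion–exclusion this is Σ_{j=0}^{4} (−1)^j C(4,j)·(4−j)!.
Computing: 24 − 24 + 12 − 4 + 1 = 9.

9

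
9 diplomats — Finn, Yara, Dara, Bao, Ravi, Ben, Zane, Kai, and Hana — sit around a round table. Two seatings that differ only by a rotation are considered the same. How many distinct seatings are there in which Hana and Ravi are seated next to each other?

Glue Hana and Ravi into a block (2 internal orders). Seating 8 units around a circle gives (7)! arrangements.
So 2 × (7)! = 2 × 5040 = 10080.

10080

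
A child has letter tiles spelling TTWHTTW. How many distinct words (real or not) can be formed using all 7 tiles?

The 7 letters of TTWHTTW have repeats: T appearing 4 times and W appearing twice.
The number of distinct arrangements is 7!/(4!·2!) = 5040/48 = 105.

105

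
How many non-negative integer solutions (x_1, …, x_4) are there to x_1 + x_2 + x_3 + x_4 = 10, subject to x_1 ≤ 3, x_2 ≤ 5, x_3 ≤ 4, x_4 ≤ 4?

65

Ignoring the caps, the number of non-negative solutions to x_1+…+x_4 = 10 is C(13,3) = 286.
Subtract solutions that violate a single cap (substitute x_i' = x_i − (cap_i+1)): x_1 ≥ 4 gives C(9,3) = 84; x_2 ≥ 6 gives C(7,3) = 35; x_3 ≥ 5 gives C(8,3) = 56; x_4 ≥ 5 gives C(8,3) = 56. Together 231.
Add back pairs where two caps are both exceeded: 1 + 4 + 4 + 0 + 0 + 1 = 10.
By inclusion–exclusion the count is 286 − 231 + 10 = 65.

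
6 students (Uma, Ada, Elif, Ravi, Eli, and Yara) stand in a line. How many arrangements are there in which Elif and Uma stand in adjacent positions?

240

Place the 4 others and the Elif-Uma pair as 5 objects in a line; the pair has 2 internal arrangements.
So the count is 2·(5)! = 240.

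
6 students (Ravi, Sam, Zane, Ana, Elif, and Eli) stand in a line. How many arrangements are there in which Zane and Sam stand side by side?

240

Glue Zane and Sam into one block (2 internal orders), leaving 5 units to arrange in a row.
That gives 2 × 5! = 2 × 120 = 240.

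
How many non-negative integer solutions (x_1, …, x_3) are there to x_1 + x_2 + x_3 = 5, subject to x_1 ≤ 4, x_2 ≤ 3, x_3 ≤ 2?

11

By stars and bars, unrestricted non-negative solutions to x_1+…+x_3 = 5 number C(5+2,2) = 21.
Subtract solutions that violate a single cap (substitute x_i' = x_i − (cap_i+1)): x_1 ≥ 5 gives C(2,2) = 1; x_2 ≥ 4 gives C(3,2) = 3; x_3 ≥ 3 gives C(4,2) = 6. Together 10.
No two caps can be exceeded simultaneously, so the pair terms are all 0.
By inclusion–exclusion the count is 21 − 10 + 0 = 11.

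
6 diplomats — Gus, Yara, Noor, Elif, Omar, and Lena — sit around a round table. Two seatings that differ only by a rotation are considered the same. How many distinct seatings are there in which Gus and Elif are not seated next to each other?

72

All circular seatings of 6 people number (5)! = 120.
Those with Gus next to Elif: fuse the pair into one unit and seat 5 units around a circle — 2·(4)! = 48.
Subtracting, 120 − 48 = 72.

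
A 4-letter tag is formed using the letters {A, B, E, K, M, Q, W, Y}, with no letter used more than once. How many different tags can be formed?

1680

With no repetition, fill the 4 letters in order: 8 choices, then 7, down to 5.
That product is 8 × 7 × 6 × 5 = 1680.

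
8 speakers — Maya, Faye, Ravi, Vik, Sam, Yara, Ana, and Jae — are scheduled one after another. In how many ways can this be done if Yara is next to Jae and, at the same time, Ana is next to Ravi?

2880

Treat {Yara,Jae} as one block (2 orders) and {Ana,Ravi} as another (2 orders).
That leaves 6 units to arrange: 2 × 2 × 6! = 4 × 720 = 2880.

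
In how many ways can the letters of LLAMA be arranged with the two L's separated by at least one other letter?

18

There are 5!/(2!·2!) = 30 arrangements of LLAMA in total.
Arrangements with the L's together: treat LL as one letter, giving (4)!/(2!) = 12.
Subtracting, 30 − 12 = 18 arrangements keep the L's apart.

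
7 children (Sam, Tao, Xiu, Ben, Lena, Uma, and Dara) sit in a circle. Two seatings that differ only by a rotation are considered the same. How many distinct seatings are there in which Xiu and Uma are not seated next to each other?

All circular seatings of 7 people number (6)! = 720.
Those with Xiu next to Uma: fuse the pair into one unit and seat 6 units around a circle — 2·(5)! = 240.
Subtracting, 720 − 240 = 480.

480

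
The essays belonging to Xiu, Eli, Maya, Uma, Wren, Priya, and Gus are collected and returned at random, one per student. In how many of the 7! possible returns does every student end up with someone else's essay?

This is the derangement count D_7: permutations of 7 items with no fixed point.
By inclusion–exclusion this is Σ_{j=0}^{7} (−1)^j C(7,j)·(7−j)!.
Computing: 5040 − 5040 + 2520 − 840 + 210 − 42 + 7 − 1 = 1854.

1854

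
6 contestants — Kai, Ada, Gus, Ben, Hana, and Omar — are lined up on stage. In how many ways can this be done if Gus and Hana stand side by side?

Treat {Gus, Hana} as a single unit. There are 5 units to order, and the pair itself can be ordered 2 ways.
That gives 2 × 5! = 2 × 120 = 240.

240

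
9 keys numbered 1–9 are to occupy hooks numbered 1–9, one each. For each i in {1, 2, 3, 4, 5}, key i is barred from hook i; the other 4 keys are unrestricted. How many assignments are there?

Let Aᵢ (for 1 ≤ i ≤ 5) be the placements that put key i in its forbidden hook. Any j of these fix j positions, leaving (9−j)! ways to fill the rest, and there are C(5,j) ways to pick which j.
By inclusion–exclusion, the number of valid placements is Σ_{j=0}^{5} (−1)^j C(5,j)·(9−j)!.
Computing: 362880 − 201600 + 50400 − 7200 + 600 − 24 = 205056.

205056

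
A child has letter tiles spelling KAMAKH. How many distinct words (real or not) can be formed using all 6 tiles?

KAMAKH has 6 letters with A appearing twice and K appearing twice.
So there are 6! / (2!·2!) = 180 distinguishable arrangements.

180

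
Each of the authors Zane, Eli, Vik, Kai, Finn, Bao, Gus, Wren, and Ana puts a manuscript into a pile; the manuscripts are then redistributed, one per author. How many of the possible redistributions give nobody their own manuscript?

133496

Count assignments avoiding every fixed point. For any j of the 9 authors fixed to their own manuscript, the other 9−j can be arranged in (9−j)! ways.
By inclusion–exclusion this is Σ_{j=0}^{9} (−1)^j C(9,j)·(9−j)!.
Computing: 362880 − 362880 + 181440 − 60480 + 15120 − 3024 + 504 − 72 + 9 − 1 = 133496.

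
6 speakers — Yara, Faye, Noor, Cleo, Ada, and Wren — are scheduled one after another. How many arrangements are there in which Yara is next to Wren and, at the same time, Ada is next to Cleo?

Treat {Yara,Wren} as one block (2 orders) and {Ada,Cleo} as another (2 orders).
That leaves 4 units to arrange: 2 × 2 × 4! = 4 × 24 = 96.

96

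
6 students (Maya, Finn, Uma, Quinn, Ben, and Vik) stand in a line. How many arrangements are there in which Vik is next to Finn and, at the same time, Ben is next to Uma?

Treat {Vik,Finn} as one block (2 orders) and {Ben,Uma} as another (2 orders).
That leaves 4 units to arrange: 2 × 2 × 4! = 4 × 24 = 96.

96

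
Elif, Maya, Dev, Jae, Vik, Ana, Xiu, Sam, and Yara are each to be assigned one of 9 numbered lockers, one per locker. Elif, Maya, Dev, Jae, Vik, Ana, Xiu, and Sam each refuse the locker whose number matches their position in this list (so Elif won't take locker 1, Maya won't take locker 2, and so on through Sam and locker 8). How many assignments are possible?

Let Aᵢ (for 1 ≤ i ≤ 8) be the placements that put person i in their forbidden locker. Any j of these fix j positions, leaving (9−j)! ways to fill the rest, and there are C(8,j) ways to pick which j.
By inclusion–exclusion, the number of valid placements is Σ_{j=0}^{8} (−1)^j C(8,j)·(9−j)!.
Computing: 362880 − 322560 + 141120 − 40320 + 8400 − 1344 + 168 − 16 + 1 = 148329.

148329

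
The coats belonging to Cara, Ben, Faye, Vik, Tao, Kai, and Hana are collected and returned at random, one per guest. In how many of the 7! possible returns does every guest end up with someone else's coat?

1854

This is the derangement count D_7: permutations of 7 items with no fixed point.
By inclusion–exclusion this is Σ_{j=0}^{7} (−1)^j C(7,j)·(7−j)!.
Computing: 5040 − 5040 + 2520 − 840 + 210 − 42 + 7 − 1 = 1854.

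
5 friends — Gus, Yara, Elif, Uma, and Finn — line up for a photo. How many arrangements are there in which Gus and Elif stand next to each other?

48

Glue Gus and Elif into one block (2 internal orders), leaving 4 units to arrange in a row.
So the count is 2·(4)! = 48.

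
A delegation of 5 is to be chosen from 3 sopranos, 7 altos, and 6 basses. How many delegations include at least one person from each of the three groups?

Total 5-person selections from all 16: C(16,5) = 4368.
Selections missing a whole group: no sopranos → C(13,5) = 1287; no altos → C(9,5) = 126; no basses → C(10,5) = 252.
Add back selections omitting two groups (i.e. drawn from a single group): C(3,5) + C(7,5) + C(6,5) = 27.
By inclusion–exclusion: 4368 − 1665 + 27 = 2730.

2730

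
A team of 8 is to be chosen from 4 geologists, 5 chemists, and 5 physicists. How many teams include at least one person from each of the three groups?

Total 8-person selections from all 14: C(14,8) = 3003.
Subtract selections that omit an entire group: no geologists → C(10,8) = 45; no chemists → C(9,8) = 9; no physicists → C(9,8) = 9.
Add back selections omitting two groups (i.e. drawn from a single group): C(4,8) + C(5,8) + C(5,8) = 0.
By inclusion–exclusion: 3003 − 63 + 0 = 2940.

2940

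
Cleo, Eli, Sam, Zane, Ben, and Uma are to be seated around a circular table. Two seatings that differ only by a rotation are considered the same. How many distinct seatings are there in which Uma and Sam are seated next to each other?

48

Treat {Uma, Sam} as one unit (2 internal orders) and seat the resulting 5 units around the table: (4)! circular arrangements.
So 2 × (4)! = 2 × 24 = 48.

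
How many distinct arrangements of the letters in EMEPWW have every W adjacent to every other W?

60

Treat the 2 copies of W as a single block. The multiset to arrange is then {WW, E, E, M, P}, 5 items in all.
That gives (5)!/(2!) = 60 arrangements.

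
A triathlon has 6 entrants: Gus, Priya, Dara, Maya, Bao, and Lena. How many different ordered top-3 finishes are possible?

This is an ordered selection of 3 from 6: P(6,3).
That gives 6 × 5 × 4 = 120.

120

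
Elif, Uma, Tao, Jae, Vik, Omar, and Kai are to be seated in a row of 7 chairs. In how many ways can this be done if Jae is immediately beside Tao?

1440

Glue Jae and Tao into one block (2 internal orders), leaving 6 units to arrange in a row.
So the count is 2·(6)! = 1440.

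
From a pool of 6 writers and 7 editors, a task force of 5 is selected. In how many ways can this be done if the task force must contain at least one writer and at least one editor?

With no constraint there are C(13,5) = 1287 possible selections.
Subtract selections that omit an entire group: no writers → C(7,5) = 21; no editors → C(6,5) = 6.
Both groups omitted at once is impossible, so 1287 − 27 = 1260.

1260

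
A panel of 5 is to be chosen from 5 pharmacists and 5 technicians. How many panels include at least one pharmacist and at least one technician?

250

Total 5-person selections from all 10: C(10,5) = 252.
Subtract selections that omit an entire group: no pharmacists → C(5,5) = 1; no technicians → C(5,5) = 1.
Both groups omitted at once is impossible, so 252 − 2 = 250.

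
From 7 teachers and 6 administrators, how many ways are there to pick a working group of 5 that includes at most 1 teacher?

111

Split by how many teachers are chosen (0 through 1).
Sum: C(7,0)·C(6,5) + C(7,1)·C(6,4) = 6 + 105 = 111.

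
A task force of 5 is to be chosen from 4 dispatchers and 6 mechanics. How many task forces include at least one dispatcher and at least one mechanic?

246

With no constraint there are C(10,5) = 252 possible selections.
Subtract selections that omit an entire group: no dispatchers → C(6,5) = 6; no mechanics → C(4,5) = 0.
Both groups omitted at once is impossible, so 252 − 6 = 246.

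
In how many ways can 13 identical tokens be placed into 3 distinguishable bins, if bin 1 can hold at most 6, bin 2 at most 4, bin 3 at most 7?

By stars and bars, unrestricted non-negative solutions to x_1+…+x_3 = 13 number C(13+2,2) = 105.
Subtract solutions that violate a single cap (substitute x_i' = x_i − (cap_i+1)): x_1 ≥ 7 gives C(8,2) = 28; x_2 ≥ 5 gives C(10,2) = 45; x_3 ≥ 8 gives C(7,2) = 21. Together 94.
Add back pairs where two caps are both exceeded: 3 + 0 + 1 = 4.
By inclusion–exclusion the count is 105 − 94 + 4 = 15.

15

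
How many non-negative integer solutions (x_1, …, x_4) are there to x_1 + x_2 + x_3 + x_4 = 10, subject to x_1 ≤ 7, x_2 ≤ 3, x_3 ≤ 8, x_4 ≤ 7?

178

By stars and bars, unrestricted non-negative solutions to x_1+…+x_4 = 10 number C(10+3,3) = 286.
Subtract solutions that violate a single cap (substitute x_i' = x_i − (cap_i+1)): x_1 ≥ 8 gives C(5,3) = 10; x_2 ≥ 4 gives C(9,3) = 84; x_3 ≥ 9 gives C(4,3) = 4; x_4 ≥ 8 gives C(5,3) = 10. Together 108.
No two caps can be exceeded simultaneously, so the pair terms are all 0.
By inclusion–exclusion the count is 286 − 108 + 0 = 178.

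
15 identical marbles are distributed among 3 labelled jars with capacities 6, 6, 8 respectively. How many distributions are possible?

21

Ignoring the caps, the number of non-negative solutions to x_1+…+x_3 = 15 is C(17,2) = 136.
Subtract solutions that violate a single cap (substitute x_i' = x_i − (cap_i+1)): x_1 ≥ 7 gives C(10,2) = 45; x_2 ≥ 7 gives C(10,2) = 45; x_3 ≥ 9 gives C(8,2) = 28. Together 118.
Add back pairs where two caps are both exceeded: 3 + 0 + 0 = 3.
By inclusion–exclusion the count is 136 − 118 + 3 = 21.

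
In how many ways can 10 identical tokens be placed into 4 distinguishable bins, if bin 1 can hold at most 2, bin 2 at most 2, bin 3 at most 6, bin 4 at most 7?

53

Without the upper bounds there are C(13,3) = 286 ways to split 10 among 4 bins.
Subtract solutions that violate a single cap (substitute x_i' = x_i − (cap_i+1)): x_1 ≥ 3 gives C(10,3) = 120; x_2 ≥ 3 gives C(10,3) = 120; x_3 ≥ 7 gives C(6,3) = 20; x_4 ≥ 8 gives C(5,3) = 10. Together 270.
Add back pairs where two caps are both exceeded: 35 + 1 + 0 + 1 + 0 + 0 = 37.
By inclusion–exclusion the count is 286 − 270 + 37 = 53.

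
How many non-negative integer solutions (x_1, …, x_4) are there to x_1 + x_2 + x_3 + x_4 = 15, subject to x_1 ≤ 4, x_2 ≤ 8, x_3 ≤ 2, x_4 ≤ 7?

60

Ignoring the caps, the number of non-negative solutions to x_1+…+x_4 = 15 is C(18,3) = 816.
Subtract solutions that violate a single cap (substitute x_i' = x_i − (cap_i+1)): x_1 ≥ 5 gives C(13,3) = 286; x_2 ≥ 9 gives C(9,3) = 84; x_3 ≥ 3 gives C(15,3) = 455; x_4 ≥ 8 gives C(10,3) = 120. Together 945.
Add back pairs where two caps are both exceeded: 4 + 120 + 10 + 20 + 0 + 35 = 189.
By inclusion–exclusion the count is 816 − 945 + 189 = 60.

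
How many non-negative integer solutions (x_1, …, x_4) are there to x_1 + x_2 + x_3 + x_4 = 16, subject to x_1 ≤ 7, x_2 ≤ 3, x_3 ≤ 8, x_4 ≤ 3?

48

Without the upper bounds there are C(19,3) = 969 ways to split 16 among 4 variables.
Subtract solutions that violate a single cap (substitute x_i' = x_i − (cap_i+1)): x_1 ≥ 8 gives C(11,3) = 165; x_2 ≥ 4 gives C(15,3) = 455; x_3 ≥ 9 gives C(10,3) = 120; x_4 ≥ 4 gives C(15,3) = 455. Together 1195.
Add back pairs where two caps are both exceeded: 35 + 0 + 35 + 20 + 165 + 20 = 275.
Subtract triples: 0 + 1 + 0 + 0 = 1.
By inclusion–exclusion the count is 969 − 1195 + 275 − 1 = 48.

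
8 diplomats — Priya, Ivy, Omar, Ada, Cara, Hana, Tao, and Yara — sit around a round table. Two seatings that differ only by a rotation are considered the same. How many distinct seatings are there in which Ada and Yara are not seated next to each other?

Without the restriction there are (7)! = 5040 seatings.
Seatings with Ada beside Yara: treat them as a block with 2 internal orders, giving 2 × (6)! = 1440.
Subtracting, 5040 − 1440 = 3600.

3600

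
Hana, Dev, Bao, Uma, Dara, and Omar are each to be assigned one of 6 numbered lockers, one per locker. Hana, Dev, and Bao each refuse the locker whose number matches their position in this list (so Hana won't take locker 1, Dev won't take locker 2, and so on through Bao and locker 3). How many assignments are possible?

426

Let Aᵢ (for i ∈ {1, 2, 3}) be the placements that put person i in their forbidden locker. Any j of these fix j positions, leaving (6−j)! ways to fill the rest, and there are C(3,j) ways to pick which j.
By inclusion–exclusion, the number of valid placements is Σ_{j=0}^{3} (−1)^j C(3,j)·(6−j)!.
Computing: 720 − 360 + 72 − 6 = 426.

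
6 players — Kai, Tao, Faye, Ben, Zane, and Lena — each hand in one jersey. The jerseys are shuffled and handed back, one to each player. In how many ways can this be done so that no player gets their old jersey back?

265

Count assignments avoiding every fixed point. For any j of the 6 players fixed to their old jersey, the other 6−j can be arranged in (6−j)! ways.
By inclusion–exclusion this is Σ_{j=0}^{6} (−1)^j C(6,j)·(6−j)!.
Computing: 720 − 720 + 360 − 120 + 30 − 6 + 1 = 265.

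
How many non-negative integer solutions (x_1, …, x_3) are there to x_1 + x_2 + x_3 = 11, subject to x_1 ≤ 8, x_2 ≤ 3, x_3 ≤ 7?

Ignoring the caps, the number of non-negative solutions to x_1+…+x_3 = 11 is C(13,2) = 78.
Subtract solutions that violate a single cap (substitute x_i' = x_i − (cap_i+1)): x_1 ≥ 9 gives C(4,2) = 6; x_2 ≥ 4 gives C(9,2) = 36; x_3 ≥ 8 gives C(5,2) = 10. Together 52.
No two caps can be exceeded simultaneously, so the pair terms are all 0.
By inclusion–exclusion the count is 78 − 52 + 0 = 26.

26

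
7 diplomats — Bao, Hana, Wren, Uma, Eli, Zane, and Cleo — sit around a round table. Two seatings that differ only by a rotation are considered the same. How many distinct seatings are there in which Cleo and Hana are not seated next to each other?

480

All circular seatings of 7 people number (6)! = 720.
Seatings with Cleo beside Hana: treat them as a block with 2 internal orders, giving 2 × (5)! = 240.
Subtracting, 720 − 240 = 480.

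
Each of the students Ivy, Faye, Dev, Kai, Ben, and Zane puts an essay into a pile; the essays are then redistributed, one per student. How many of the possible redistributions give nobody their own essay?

265

Let Aᵢ be the assignments in which student i gets their own essay. We want the size of the complement of A₁∪…∪A_6.
By inclusion–exclusion this is Σ_{j=0}^{6} (−1)^j C(6,j)·(6−j)!.
Computing: 720 − 720 + 360 − 120 + 30 − 6 + 1 = 265.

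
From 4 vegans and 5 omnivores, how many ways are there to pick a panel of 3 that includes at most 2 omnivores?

74

Split by how many omnivores are chosen (0 through 2).
Sum: C(5,0)·C(4,3) + C(5,1)·C(4,2) + C(5,2)·C(4,1) = 4 + 30 + 40 = 74.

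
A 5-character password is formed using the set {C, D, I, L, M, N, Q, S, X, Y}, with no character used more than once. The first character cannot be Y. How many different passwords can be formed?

The first character has 10−1 = 9 choices (anything except Y).
The remaining 4 characters are filled from the other 9 symbols without repetition: 9 × 8 × 7 × 6 = 3024.
Total: 9 × 3024 = 27216.

27216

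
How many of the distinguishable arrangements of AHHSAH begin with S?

Fix S in the first position and arrange the remaining 5 letters.
Those 5 letters have A appearing twice and H appearing 3 times, giving (5)!/(3!·2!) = 10.

10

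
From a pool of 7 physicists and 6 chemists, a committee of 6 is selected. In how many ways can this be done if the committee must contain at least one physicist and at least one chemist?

Total 6-person selections from all 13: C(13,6) = 1716.
Subtract selections that omit an entire group: no physicists → C(6,6) = 1; no chemists → C(7,6) = 7.
Both groups omitted at once is impossible, so 1716 − 8 = 1708.

1708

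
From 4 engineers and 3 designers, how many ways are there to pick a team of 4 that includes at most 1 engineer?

Split by how many engineers are chosen (0 through 1).
Sum: C(4,0)·C(3,4) + C(4,1)·C(3,3) = 0 + 4 = 4.

4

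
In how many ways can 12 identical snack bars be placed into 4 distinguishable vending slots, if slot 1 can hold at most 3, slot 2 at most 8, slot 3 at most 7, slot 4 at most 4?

136

Ignoring the caps, the number of non-negative solutions to x_1+…+x_4 = 12 is C(15,3) = 455.
Subtract solutions that violate a single cap (substitute x_i' = x_i − (cap_i+1)): x_1 ≥ 4 gives C(11,3) = 165; x_2 ≥ 9 gives C(6,3) = 20; x_3 ≥ 8 gives C(7,3) = 35; x_4 ≥ 5 gives C(10,3) = 120. Together 340.
Add back pairs where two caps are both exceeded: 0 + 1 + 20 + 0 + 0 + 0 = 21.
By inclusion–exclusion the count is 455 − 340 + 21 = 136.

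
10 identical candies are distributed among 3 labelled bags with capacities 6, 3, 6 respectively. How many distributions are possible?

By stars and bars, unrestricted non-negative solutions to x_1+…+x_3 = 10 number C(10+2,2) = 66.
Subtract solutions that violate a single cap (substitute x_i' = x_i − (cap_i+1)): x_1 ≥ 7 gives C(5,2) = 10; x_2 ≥ 4 gives C(8,2) = 28; x_3 ≥ 7 gives C(5,2) = 10. Together 48.
No two caps can be exceeded simultaneously, so the pair terms are all 0.
By inclusion–exclusion the count is 66 − 48 + 0 = 18.

18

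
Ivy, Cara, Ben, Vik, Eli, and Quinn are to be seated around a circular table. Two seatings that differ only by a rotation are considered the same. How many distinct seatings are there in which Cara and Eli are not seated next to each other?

72

Without the restriction there are (5)! = 120 seatings.
Those with Cara next to Eli: fuse the pair into one unit and seat 5 units around a circle — 2·(4)! = 48.
Subtracting, 120 − 48 = 72.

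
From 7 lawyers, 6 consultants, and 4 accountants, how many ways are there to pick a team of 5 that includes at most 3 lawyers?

Split by how many lawyers are chosen (0 through 3).
Sum: C(7,0)·C(10,5) + C(7,1)·C(10,4) + C(7,2)·C(10,3) + C(7,3)·C(10,2) = 252 + 1470 + 2520 + 1575 = 5817.

5817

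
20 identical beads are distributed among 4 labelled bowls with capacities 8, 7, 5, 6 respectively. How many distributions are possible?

Without the upper bounds there are C(23,3) = 1771 ways to split 20 among 4 bowls.
Subtract solutions that violate a single cap (substitute x_i' = x_i − (cap_i+1)): x_1 ≥ 9 gives C(14,3) = 364; x_2 ≥ 8 gives C(15,3) = 455; x_3 ≥ 6 gives C(17,3) = 680; x_4 ≥ 7 gives C(16,3) = 560. Together 2059.
Add back pairs where two caps are both exceeded: 20 + 56 + 35 + 84 + 56 + 120 = 371.
By inclusion–exclusion the count is 1771 − 2059 + 371 = 83.

83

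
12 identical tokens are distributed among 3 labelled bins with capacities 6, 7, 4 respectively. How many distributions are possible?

20

Ignoring the caps, the number of non-negative solutions to x_1+…+x_3 = 12 is C(14,2) = 91.
Subtract solutions that violate a single cap (substitute x_i' = x_i − (cap_i+1)): x_1 ≥ 7 gives C(7,2) = 21; x_2 ≥ 8 gives C(6,2) = 15; x_3 ≥ 5 gives C(9,2) = 36. Together 72.
Add back pairs where two caps are both exceeded: 0 + 1 + 0 = 1.
By inclusion–exclusion the count is 91 − 72 + 1 = 20.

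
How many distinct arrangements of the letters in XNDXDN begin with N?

30

With the first slot taken by N, it remains to arrange the other 5 letters (XDXDN).
Those 5 letters have D appearing twice and X appearing twice, giving (5)!/(2!·2!) = 30.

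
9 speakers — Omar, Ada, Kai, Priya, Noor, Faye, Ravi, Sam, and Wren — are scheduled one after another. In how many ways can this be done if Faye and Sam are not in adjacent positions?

282240

There are 9! = 362880 arrangements in all. If Faye and Sam are adjacent, merging them into one block gives 2·(8)! = 80640 arrangements.
Complementary counting: 362880 − 80640 = 282240.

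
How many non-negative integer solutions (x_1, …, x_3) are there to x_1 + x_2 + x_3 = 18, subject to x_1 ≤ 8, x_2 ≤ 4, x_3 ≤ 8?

By stars and bars, unrestricted non-negative solutions to x_1+…+x_3 = 18 number C(18+2,2) = 190.
Subtract solutions that violate a single cap (substitute x_i' = x_i − (cap_i+1)): x_1 ≥ 9 gives C(11,2) = 55; x_2 ≥ 5 gives C(15,2) = 105; x_3 ≥ 9 gives C(11,2) = 55. Together 215.
Add back pairs where two caps are both exceeded: 15 + 1 + 15 = 31.
By inclusion–exclusion the count is 190 − 215 + 31 = 6.

6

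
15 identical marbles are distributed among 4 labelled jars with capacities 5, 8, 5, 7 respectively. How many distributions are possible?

202

Ignoring the caps, the number of non-negative solutions to x_1+…+x_4 = 15 is C(18,3) = 816.
Subtract solutions that violate a single cap (substitute x_i' = x_i − (cap_i+1)): x_1 ≥ 6 gives C(12,3) = 220; x_2 ≥ 9 gives C(9,3) = 84; x_3 ≥ 6 gives C(12,3) = 220; x_4 ≥ 8 gives C(10,3) = 120. Together 644.
Add back pairs where two caps are both exceeded: 1 + 20 + 4 + 1 + 0 + 4 = 30.
By inclusion–exclusion the count is 816 − 644 + 30 = 202.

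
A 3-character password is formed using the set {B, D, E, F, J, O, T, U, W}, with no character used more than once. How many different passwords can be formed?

504

This is a permutation of 3 out of 9: P(9,3) = 9!/6!.
That product is 9 × 8 × 7 = 504.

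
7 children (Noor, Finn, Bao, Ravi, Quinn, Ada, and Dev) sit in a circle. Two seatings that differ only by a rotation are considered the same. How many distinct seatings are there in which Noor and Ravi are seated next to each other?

Glue Noor and Ravi into a block (2 internal orders). Seating 6 units around a circle gives (5)! arrangements.
So 2 × (5)! = 2 × 120 = 240.

240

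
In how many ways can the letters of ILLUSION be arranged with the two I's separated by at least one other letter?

7560

There are 8!/(2!·2!) = 10080 arrangements of ILLUSION in total.
Arrangements with the I's together: treat II as one letter, giving (7)!/(2!) = 2520.
Hence 10080 − 2520 = 7560.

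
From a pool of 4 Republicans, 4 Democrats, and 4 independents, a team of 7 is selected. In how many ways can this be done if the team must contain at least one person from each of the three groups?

768

Total 7-person selections from all 12: C(12,7) = 792.
Subtract selections that omit an entire group: no Republicans → C(8,7) = 8; no Democrats → C(8,7) = 8; no independents → C(8,7) = 8.
Add back selections omitting two groups (i.e. drawn from a single group): C(4,7) + C(4,7) + C(4,7) = 0.
By inclusion–exclusion: 792 − 24 + 0 = 768.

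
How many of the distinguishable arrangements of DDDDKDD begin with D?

Fix D in the first position and arrange the remaining 6 letters.
Those 6 letters have D appearing 5 times, giving (6)!/(5!) = 6.

6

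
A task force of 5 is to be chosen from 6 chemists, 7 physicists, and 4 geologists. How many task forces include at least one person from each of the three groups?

Total 5-person selections from all 17: C(17,5) = 6188.
Subtract selections that omit an entire group: no chemists → C(11,5) = 462; no physicists → C(10,5) = 252; no geologists → C(13,5) = 1287.
Add back selections omitting two groups (i.e. drawn from a single group): C(6,5) + C(7,5) + C(4,5) = 27.
By inclusion–exclusion: 6188 − 2001 + 27 = 4214.

4214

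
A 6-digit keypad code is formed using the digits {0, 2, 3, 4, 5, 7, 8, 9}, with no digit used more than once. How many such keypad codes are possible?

Choose and order 6 of the 8 symbols: the first digit has 8 options, the next 7, and so on down to 3.
That product is 8 × 7 × 6 × 5 × 4 × 3 = 20160.

20160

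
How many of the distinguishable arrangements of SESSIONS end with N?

210

Fix N in the last position and arrange the remaining 7 letters.
Those 7 letters have S appearing 4 times, giving (7)!/(4!) = 210.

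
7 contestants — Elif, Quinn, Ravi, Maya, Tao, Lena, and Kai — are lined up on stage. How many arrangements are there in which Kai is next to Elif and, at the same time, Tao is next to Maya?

Treat {Kai,Elif} as one block (2 orders) and {Tao,Maya} as another (2 orders).
That leaves 5 units to arrange: 2 × 2 × 5! = 4 × 120 = 480.

480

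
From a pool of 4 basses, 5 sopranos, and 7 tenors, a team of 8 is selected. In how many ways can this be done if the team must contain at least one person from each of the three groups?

With no constraint there are C(16,8) = 12870 possible selections.
Subtract selections that omit an entire group: no basses → C(12,8) = 495; no sopranos → C(11,8) = 165; no tenors → C(9,8) = 9.
Add back selections omitting two groups (i.e. drawn from a single group): C(4,8) + C(5,8) + C(7,8) = 0.
By inclusion–exclusion: 12870 − 669 + 0 = 12201.

12201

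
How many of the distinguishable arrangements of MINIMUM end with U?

60

With the last slot taken by U, it remains to arrange the other 6 letters (MINIMM).
Those 6 letters have I appearing twice and M appearing 3 times, giving (6)!/(3!·2!) = 60.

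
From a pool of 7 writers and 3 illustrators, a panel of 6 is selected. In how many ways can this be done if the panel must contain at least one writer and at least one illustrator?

Unrestricted: C(10,6) = 210 ways to pick any 6 of the 10.
Subtract selections that omit an entire group: no writers → C(3,6) = 0; no illustrators → C(7,6) = 7.
Both groups omitted at once is impossible, so 210 − 7 = 203.

203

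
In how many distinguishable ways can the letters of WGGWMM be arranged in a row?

90

Letter multiplicities in WGGWMM: G×2, M×2, W×2.
Dividing 6! = 720 by 2!·2!·2! = 8 for the repeated letters gives 90.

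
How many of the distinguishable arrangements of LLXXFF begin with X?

Fix X in the first position and arrange the remaining 5 letters.
Those 5 letters have F appearing twice and L appearing twice, giving (5)!/(2!·2!) = 30.

30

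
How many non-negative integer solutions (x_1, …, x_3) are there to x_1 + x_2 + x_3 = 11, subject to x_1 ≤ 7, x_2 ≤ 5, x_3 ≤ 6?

32

Ignoring the caps, the number of non-negative solutions to x_1+…+x_3 = 11 is C(13,2) = 78.
Subtract solutions that violate a single cap (substitute x_i' = x_i − (cap_i+1)): x_1 ≥ 8 gives C(5,2) = 10; x_2 ≥ 6 gives C(7,2) = 21; x_3 ≥ 7 gives C(6,2) = 15. Together 46.
No two caps can be exceeded simultaneously, so the pair terms are all 0.
By inclusion–exclusion the count is 78 − 46 + 0 = 32.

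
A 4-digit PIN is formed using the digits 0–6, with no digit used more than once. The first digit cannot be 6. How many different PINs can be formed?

The first digit has 7−1 = 6 choices (anything except 6).
The remaining 3 digits are filled from the other 6 symbols without repetition: 6 × 5 × 4 = 120.
Total: 6 × 120 = 720.

720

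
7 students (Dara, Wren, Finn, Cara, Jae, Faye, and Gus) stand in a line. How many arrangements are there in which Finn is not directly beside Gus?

Of the 7! = 5040 arrangements, those with Finn and Gus adjacent number 2 × 6! = 1440 (treat the pair as a block with 2 internal orders).
So 5040 − 1440 = 3600 arrangements keep them apart.

3600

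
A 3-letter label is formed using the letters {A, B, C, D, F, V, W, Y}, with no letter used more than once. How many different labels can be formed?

336

With no repetition, fill the 3 letters in order: 8 choices, then 7, down to 6.
That product is 8 × 7 × 6 = 336.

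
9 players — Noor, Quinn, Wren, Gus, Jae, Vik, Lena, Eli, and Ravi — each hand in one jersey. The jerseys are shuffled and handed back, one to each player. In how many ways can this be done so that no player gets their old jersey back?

Count assignments avoiding every fixed point. For any j of the 9 players fixed to their old jersey, the other 9−j can be arranged in (9−j)! ways.
By inclusion–exclusion this is Σ_{j=0}^{9} (−1)^j C(9,j)·(9−j)!.
Computing: 362880 − 362880 + 181440 − 60480 + 15120 − 3024 + 504 − 72 + 9 − 1 = 133496.

133496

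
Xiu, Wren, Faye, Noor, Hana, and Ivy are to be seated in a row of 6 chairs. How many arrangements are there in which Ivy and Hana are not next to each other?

There are 6! = 720 arrangements in all. If Ivy and Hana are adjacent, merging them into one block gives 2·(5)! = 240 arrangements.
Complementary counting: 720 − 240 = 480.

480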